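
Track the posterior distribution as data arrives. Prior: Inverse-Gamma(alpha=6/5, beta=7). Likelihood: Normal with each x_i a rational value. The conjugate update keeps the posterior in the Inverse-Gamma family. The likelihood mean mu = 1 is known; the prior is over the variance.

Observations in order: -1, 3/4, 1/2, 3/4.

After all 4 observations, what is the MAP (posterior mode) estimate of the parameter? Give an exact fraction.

35/16

obs 1: x=-1 → posterior Inverse-Gamma(17/10, 9)
obs 2: x=3/4 → posterior Inverse-Gamma(11/5, 289/32)
obs 3: x=1/2 → posterior Inverse-Gamma(27/10, 293/32)
obs 4: x=3/4 → posterior Inverse-Gamma(16/5, 147/16)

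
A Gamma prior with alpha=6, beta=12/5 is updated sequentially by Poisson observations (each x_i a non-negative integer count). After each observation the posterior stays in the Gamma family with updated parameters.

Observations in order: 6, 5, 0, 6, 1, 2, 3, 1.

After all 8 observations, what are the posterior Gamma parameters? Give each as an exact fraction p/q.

obs 1: x=6 → posterior Gamma(12, 17/5)
obs 2: x=5 → posterior Gamma(17, 22/5)
obs 3: x=0 → posterior Gamma(17, 27/5)
obs 4: x=6 → posterior Gamma(23, 32/5)
obs 5: x=1 → posterior Gamma(24, 37/5)
obs 6: x=2 → posterior Gamma(26, 42/5)
obs 7: x=3 → posterior Gamma(29, 47/5)
obs 8: x=1 → posterior Gamma(30, 52/5)

alpha=30, beta=52/5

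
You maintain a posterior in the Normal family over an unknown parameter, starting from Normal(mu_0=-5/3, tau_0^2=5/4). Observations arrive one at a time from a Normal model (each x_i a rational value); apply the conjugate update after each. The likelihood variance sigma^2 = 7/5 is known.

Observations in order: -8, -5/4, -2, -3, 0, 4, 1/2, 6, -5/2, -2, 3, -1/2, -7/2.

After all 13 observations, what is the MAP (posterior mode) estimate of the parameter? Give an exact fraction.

obs 1: x=-8 → posterior Normal(-740/159, 35/53)
obs 2: x=-5/4 → posterior Normal(-3335/936, 35/78)
obs 3: x=-2 → posterior Normal(-3935/1236, 35/103)
obs 4: x=-3 → posterior Normal(-4835/1536, 35/128)
obs 5: x=0 → posterior Normal(-4835/1836, 35/153)
obs 6: x=4 → posterior Normal(-3635/2136, 35/178)
obs 7: x=1/2 → posterior Normal(-3485/2436, 5/29)
obs 8: x=6 → posterior Normal(-1685/2736, 35/228)
obs 9: x=-5/2 → posterior Normal(-2435/3036, 35/253)
obs 10: x=-2 → posterior Normal(-3035/3336, 35/278)
obs 11: x=3 → posterior Normal(-2135/3636, 35/303)
obs 12: x=-1/2 → posterior Normal(-2285/3936, 35/328)
obs 13: x=-7/2 → posterior Normal(-3335/4236, 35/353)

-3335/4236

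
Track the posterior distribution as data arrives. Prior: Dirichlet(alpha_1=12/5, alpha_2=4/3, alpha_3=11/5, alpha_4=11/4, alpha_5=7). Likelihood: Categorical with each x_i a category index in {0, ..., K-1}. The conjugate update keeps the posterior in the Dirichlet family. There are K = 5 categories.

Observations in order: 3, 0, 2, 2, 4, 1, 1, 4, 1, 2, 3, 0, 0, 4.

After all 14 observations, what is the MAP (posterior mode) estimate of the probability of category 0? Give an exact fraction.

obs 1: x=3 → posterior Dirichlet(12/5, 4/3, 11/5, 15/4, 7)
obs 2: x=0 → posterior Dirichlet(17/5, 4/3, 11/5, 15/4, 7)
obs 3: x=2 → posterior Dirichlet(17/5, 4/3, 16/5, 15/4, 7)
obs 4: x=2 → posterior Dirichlet(17/5, 4/3, 21/5, 15/4, 7)
obs 5: x=4 → posterior Dirichlet(17/5, 4/3, 21/5, 15/4, 8)
obs 6: x=1 → posterior Dirichlet(17/5, 7/3, 21/5, 15/4, 8)
obs 7: x=1 → posterior Dirichlet(17/5, 10/3, 21/5, 15/4, 8)
obs 8: x=4 → posterior Dirichlet(17/5, 10/3, 21/5, 15/4, 9)
obs 9: x=1 → posterior Dirichlet(17/5, 13/3, 21/5, 15/4, 9)
obs 10: x=2 → posterior Dirichlet(17/5, 13/3, 26/5, 15/4, 9)
obs 11: x=3 → posterior Dirichlet(17/5, 13/3, 26/5, 19/4, 9)
obs 12: x=0 → posterior Dirichlet(22/5, 13/3, 26/5, 19/4, 9)
obs 13: x=0 → posterior Dirichlet(27/5, 13/3, 26/5, 19/4, 9)
obs 14: x=4 → posterior Dirichlet(27/5, 13/3, 26/5, 19/4, 10)

264/1481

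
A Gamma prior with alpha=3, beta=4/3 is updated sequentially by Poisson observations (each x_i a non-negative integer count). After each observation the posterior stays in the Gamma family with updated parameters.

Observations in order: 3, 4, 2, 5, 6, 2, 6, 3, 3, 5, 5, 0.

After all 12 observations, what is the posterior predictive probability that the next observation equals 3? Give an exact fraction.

obs 1: x=3 → posterior Gamma(6, 7/3)
obs 2: x=4 → posterior Gamma(10, 10/3)
obs 3: x=2 → posterior Gamma(12, 13/3)
obs 4: x=5 → posterior Gamma(17, 16/3)
obs 5: x=6 → posterior Gamma(23, 19/3)
obs 6: x=2 → posterior Gamma(25, 22/3)
obs 7: x=6 → posterior Gamma(31, 25/3)
obs 8: x=3 → posterior Gamma(34, 28/3)
obs 9: x=3 → posterior Gamma(37, 31/3)
obs 10: x=5 → posterior Gamma(42, 34/3)
obs 11: x=5 → posterior Gamma(47, 37/3)
obs 12: x=0 → posterior Gamma(47, 40/3)

985297274659894155180831275168563200000000000000000000000000000000000000000000000/4714360387980744262490899308202381019261517110394362838564169693991640398273296249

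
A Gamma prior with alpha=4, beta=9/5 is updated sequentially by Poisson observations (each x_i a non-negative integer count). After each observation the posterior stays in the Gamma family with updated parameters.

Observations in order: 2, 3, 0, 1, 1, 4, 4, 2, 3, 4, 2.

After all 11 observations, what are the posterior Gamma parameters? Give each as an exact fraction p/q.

obs 1: x=2 → posterior Gamma(6, 14/5)
obs 2: x=3 → posterior Gamma(9, 19/5)
obs 3: x=0 → posterior Gamma(9, 24/5)
obs 4: x=1 → posterior Gamma(10, 29/5)
obs 5: x=1 → posterior Gamma(11, 34/5)
obs 6: x=4 → posterior Gamma(15, 39/5)
obs 7: x=4 → posterior Gamma(19, 44/5)
obs 8: x=2 → posterior Gamma(21, 49/5)
obs 9: x=3 → posterior Gamma(24, 54/5)
obs 10: x=4 → posterior Gamma(28, 59/5)
obs 11: x=2 → posterior Gamma(30, 64/5)

alpha=30, beta=64/5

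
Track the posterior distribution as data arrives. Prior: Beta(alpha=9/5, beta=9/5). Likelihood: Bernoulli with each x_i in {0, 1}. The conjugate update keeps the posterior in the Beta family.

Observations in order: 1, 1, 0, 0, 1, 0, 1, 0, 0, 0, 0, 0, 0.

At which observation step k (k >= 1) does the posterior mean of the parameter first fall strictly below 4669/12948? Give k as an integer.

k = 13

obs 1: x=1 → posterior Beta(14/5, 9/5)
obs 2: x=1 → posterior Beta(19/5, 9/5)
obs 3: x=0 → posterior Beta(19/5, 14/5)
obs 4: x=0 → posterior Beta(19/5, 19/5)
obs 5: x=1 → posterior Beta(24/5, 19/5)
obs 6: x=0 → posterior Beta(24/5, 24/5)
obs 7: x=1 → posterior Beta(29/5, 24/5)
obs 8: x=0 → posterior Beta(29/5, 29/5)
obs 9: x=0 → posterior Beta(29/5, 34/5)
obs 10: x=0 → posterior Beta(29/5, 39/5)
obs 11: x=0 → posterior Beta(29/5, 44/5)
obs 12: x=0 → posterior Beta(29/5, 49/5)
obs 13: x=0 → posterior Beta(29/5, 54/5)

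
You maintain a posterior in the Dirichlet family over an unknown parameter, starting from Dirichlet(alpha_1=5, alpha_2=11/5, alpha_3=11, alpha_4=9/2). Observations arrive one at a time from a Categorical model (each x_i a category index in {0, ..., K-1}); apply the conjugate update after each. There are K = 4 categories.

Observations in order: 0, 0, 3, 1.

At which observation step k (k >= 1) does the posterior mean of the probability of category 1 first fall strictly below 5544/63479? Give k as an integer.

obs 1: x=0 → posterior Dirichlet(6, 11/5, 11, 9/2)
obs 2: x=0 → posterior Dirichlet(7, 11/5, 11, 9/2)
obs 3: x=3 → posterior Dirichlet(7, 11/5, 11, 11/2)
obs 4: x=1 → posterior Dirichlet(7, 16/5, 11, 11/2)

k = 3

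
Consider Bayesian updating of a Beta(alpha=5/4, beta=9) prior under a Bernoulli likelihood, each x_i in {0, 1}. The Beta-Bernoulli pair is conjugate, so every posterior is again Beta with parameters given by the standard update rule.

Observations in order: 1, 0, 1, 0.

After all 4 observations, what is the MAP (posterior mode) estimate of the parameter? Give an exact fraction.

obs 1: x=1 → posterior Beta(9/4, 9)
obs 2: x=0 → posterior Beta(9/4, 10)
obs 3: x=1 → posterior Beta(13/4, 10)
obs 4: x=0 → posterior Beta(13/4, 11)

9/49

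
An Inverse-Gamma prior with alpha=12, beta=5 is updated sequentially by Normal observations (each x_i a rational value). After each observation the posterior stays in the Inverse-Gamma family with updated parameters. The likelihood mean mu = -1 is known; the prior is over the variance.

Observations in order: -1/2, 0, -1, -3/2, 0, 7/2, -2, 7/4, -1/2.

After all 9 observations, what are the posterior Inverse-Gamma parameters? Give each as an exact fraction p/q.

obs 1: x=-1/2 → posterior Inverse-Gamma(25/2, 41/8)
obs 2: x=0 → posterior Inverse-Gamma(13, 45/8)
obs 3: x=-1 → posterior Inverse-Gamma(27/2, 45/8)
obs 4: x=-3/2 → posterior Inverse-Gamma(14, 23/4)
obs 5: x=0 → posterior Inverse-Gamma(29/2, 25/4)
obs 6: x=7/2 → posterior Inverse-Gamma(15, 131/8)
obs 7: x=-2 → posterior Inverse-Gamma(31/2, 135/8)
obs 8: x=7/4 → posterior Inverse-Gamma(16, 661/32)
obs 9: x=-1/2 → posterior Inverse-Gamma(33/2, 665/32)

alpha=33/2, beta=665/32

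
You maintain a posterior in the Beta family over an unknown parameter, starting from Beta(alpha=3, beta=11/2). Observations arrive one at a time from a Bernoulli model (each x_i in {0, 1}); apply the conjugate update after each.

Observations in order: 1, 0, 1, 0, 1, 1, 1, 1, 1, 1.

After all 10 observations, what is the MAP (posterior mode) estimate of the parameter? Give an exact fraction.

obs 1: x=1 → posterior Beta(4, 11/2)
obs 2: x=0 → posterior Beta(4, 13/2)
obs 3: x=1 → posterior Beta(5, 13/2)
obs 4: x=0 → posterior Beta(5, 15/2)
obs 5: x=1 → posterior Beta(6, 15/2)
obs 6: x=1 → posterior Beta(7, 15/2)
obs 7: x=1 → posterior Beta(8, 15/2)
obs 8: x=1 → posterior Beta(9, 15/2)
obs 9: x=1 → posterior Beta(10, 15/2)
obs 10: x=1 → posterior Beta(11, 15/2)

20/33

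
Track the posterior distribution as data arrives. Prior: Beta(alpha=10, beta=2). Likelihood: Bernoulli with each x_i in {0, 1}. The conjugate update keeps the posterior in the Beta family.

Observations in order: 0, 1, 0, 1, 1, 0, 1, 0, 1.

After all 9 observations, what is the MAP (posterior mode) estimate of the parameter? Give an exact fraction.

14/19

obs 1: x=0 → posterior Beta(10, 3)
obs 2: x=1 → posterior Beta(11, 3)
obs 3: x=0 → posterior Beta(11, 4)
obs 4: x=1 → posterior Beta(12, 4)
obs 5: x=1 → posterior Beta(13, 4)
obs 6: x=0 → posterior Beta(13, 5)
obs 7: x=1 → posterior Beta(14, 5)
obs 8: x=0 → posterior Beta(14, 6)
obs 9: x=1 → posterior Beta(15, 6)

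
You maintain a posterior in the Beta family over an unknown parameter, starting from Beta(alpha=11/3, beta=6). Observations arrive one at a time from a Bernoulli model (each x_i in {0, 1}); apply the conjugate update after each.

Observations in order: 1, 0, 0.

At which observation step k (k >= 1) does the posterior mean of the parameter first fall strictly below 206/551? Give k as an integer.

k = 3

obs 1: x=1 → posterior Beta(14/3, 6)
obs 2: x=0 → posterior Beta(14/3, 7)
obs 3: x=0 → posterior Beta(14/3, 8)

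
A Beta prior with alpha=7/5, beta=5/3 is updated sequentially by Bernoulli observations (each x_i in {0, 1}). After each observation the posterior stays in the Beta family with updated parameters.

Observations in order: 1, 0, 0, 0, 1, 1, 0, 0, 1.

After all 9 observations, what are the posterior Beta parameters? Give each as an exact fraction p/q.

obs 1: x=1 → posterior Beta(12/5, 5/3)
obs 2: x=0 → posterior Beta(12/5, 8/3)
obs 3: x=0 → posterior Beta(12/5, 11/3)
obs 4: x=0 → posterior Beta(12/5, 14/3)
obs 5: x=1 → posterior Beta(17/5, 14/3)
obs 6: x=1 → posterior Beta(22/5, 14/3)
obs 7: x=0 → posterior Beta(22/5, 17/3)
obs 8: x=0 → posterior Beta(22/5, 20/3)
obs 9: x=1 → posterior Beta(27/5, 20/3)

alpha=27/5, beta=20/3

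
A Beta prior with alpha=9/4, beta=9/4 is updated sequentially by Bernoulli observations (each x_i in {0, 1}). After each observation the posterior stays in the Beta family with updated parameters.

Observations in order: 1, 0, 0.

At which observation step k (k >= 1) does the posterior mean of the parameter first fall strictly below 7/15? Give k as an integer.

obs 1: x=1 → posterior Beta(13/4, 9/4)
obs 2: x=0 → posterior Beta(13/4, 13/4)
obs 3: x=0 → posterior Beta(13/4, 17/4)

k = 3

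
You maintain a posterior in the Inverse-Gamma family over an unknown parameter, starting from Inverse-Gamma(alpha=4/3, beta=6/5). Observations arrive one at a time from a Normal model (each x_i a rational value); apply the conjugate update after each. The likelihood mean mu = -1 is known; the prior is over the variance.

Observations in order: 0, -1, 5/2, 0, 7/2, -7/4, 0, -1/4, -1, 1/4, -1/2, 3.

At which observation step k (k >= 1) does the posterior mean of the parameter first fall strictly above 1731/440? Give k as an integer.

k = 3

obs 1: x=0 → posterior Inverse-Gamma(11/6, 17/10)
obs 2: x=-1 → posterior Inverse-Gamma(7/3, 17/10)
obs 3: x=5/2 → posterior Inverse-Gamma(17/6, 313/40)
obs 4: x=0 → posterior Inverse-Gamma(10/3, 333/40)
obs 5: x=7/2 → posterior Inverse-Gamma(23/6, 369/20)
obs 6: x=-7/4 → posterior Inverse-Gamma(13/3, 2997/160)
obs 7: x=0 → posterior Inverse-Gamma(29/6, 3077/160)
obs 8: x=-1/4 → posterior Inverse-Gamma(16/3, 1561/80)
obs 9: x=-1 → posterior Inverse-Gamma(35/6, 1561/80)
obs 10: x=1/4 → posterior Inverse-Gamma(19/3, 3247/160)
obs 11: x=-1/2 → posterior Inverse-Gamma(41/6, 3267/160)
obs 12: x=3 → posterior Inverse-Gamma(22/3, 4547/160)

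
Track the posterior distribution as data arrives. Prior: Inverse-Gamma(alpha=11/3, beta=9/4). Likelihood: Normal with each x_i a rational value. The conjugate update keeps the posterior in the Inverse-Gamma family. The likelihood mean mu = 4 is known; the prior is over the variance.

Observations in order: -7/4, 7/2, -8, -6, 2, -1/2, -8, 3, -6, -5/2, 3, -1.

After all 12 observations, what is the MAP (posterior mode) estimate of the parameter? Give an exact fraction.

obs 1: x=-7/4 → posterior Inverse-Gamma(25/6, 601/32)
obs 2: x=7/2 → posterior Inverse-Gamma(14/3, 605/32)
obs 3: x=-8 → posterior Inverse-Gamma(31/6, 2909/32)
obs 4: x=-6 → posterior Inverse-Gamma(17/3, 4509/32)
obs 5: x=2 → posterior Inverse-Gamma(37/6, 4573/32)
obs 6: x=-1/2 → posterior Inverse-Gamma(20/3, 4897/32)
obs 7: x=-8 → posterior Inverse-Gamma(43/6, 7201/32)
obs 8: x=3 → posterior Inverse-Gamma(23/3, 7217/32)
obs 9: x=-6 → posterior Inverse-Gamma(49/6, 8817/32)
obs 10: x=-5/2 → posterior Inverse-Gamma(26/3, 9493/32)
obs 11: x=3 → posterior Inverse-Gamma(55/6, 9509/32)
obs 12: x=-1 → posterior Inverse-Gamma(29/3, 9909/32)

29727/1024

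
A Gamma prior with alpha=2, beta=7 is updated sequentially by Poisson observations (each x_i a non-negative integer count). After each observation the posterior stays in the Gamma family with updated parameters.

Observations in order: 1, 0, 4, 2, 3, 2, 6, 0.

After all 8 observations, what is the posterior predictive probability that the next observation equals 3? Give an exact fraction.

obs 1: x=1 → posterior Gamma(3, 8)
obs 2: x=0 → posterior Gamma(3, 9)
obs 3: x=4 → posterior Gamma(7, 10)
obs 4: x=2 → posterior Gamma(9, 11)
obs 5: x=3 → posterior Gamma(12, 12)
obs 6: x=2 → posterior Gamma(14, 13)
obs 7: x=6 → posterior Gamma(20, 14)
obs 8: x=0 → posterior Gamma(20, 15)

128022384108066558837890625/1237940039285380274899124224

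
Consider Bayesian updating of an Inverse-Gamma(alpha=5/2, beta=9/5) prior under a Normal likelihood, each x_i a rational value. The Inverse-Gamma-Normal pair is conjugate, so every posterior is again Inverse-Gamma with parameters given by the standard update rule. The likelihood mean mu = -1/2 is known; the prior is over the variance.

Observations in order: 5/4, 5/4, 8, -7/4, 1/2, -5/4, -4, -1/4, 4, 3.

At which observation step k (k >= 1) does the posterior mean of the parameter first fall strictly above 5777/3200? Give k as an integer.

obs 1: x=5/4 → posterior Inverse-Gamma(3, 533/160)
obs 2: x=5/4 → posterior Inverse-Gamma(7/2, 389/80)
obs 3: x=8 → posterior Inverse-Gamma(4, 3279/80)
obs 4: x=-7/4 → posterior Inverse-Gamma(9/2, 6683/160)
obs 5: x=1/2 → posterior Inverse-Gamma(5, 6763/160)
obs 6: x=-5/4 → posterior Inverse-Gamma(11/2, 851/20)
obs 7: x=-4 → posterior Inverse-Gamma(6, 1947/40)
obs 8: x=-1/4 → posterior Inverse-Gamma(13/2, 7793/160)
obs 9: x=4 → posterior Inverse-Gamma(7, 9413/160)
obs 10: x=3 → posterior Inverse-Gamma(15/2, 10393/160)

k = 2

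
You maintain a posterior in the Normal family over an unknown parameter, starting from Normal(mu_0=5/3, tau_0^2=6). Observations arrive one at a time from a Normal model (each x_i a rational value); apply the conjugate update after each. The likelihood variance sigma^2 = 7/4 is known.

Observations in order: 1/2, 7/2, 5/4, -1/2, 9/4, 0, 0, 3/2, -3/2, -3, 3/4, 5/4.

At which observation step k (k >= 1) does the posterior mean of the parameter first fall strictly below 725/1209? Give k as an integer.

obs 1: x=1/2 → posterior Normal(71/93, 42/31)
obs 2: x=7/2 → posterior Normal(323/165, 42/55)
obs 3: x=5/4 → posterior Normal(413/237, 42/79)
obs 4: x=-1/2 → posterior Normal(377/309, 42/103)
obs 5: x=9/4 → posterior Normal(539/381, 42/127)
obs 6: x=0 → posterior Normal(539/453, 42/151)
obs 7: x=0 → posterior Normal(77/75, 6/25)
obs 8: x=3/2 → posterior Normal(647/597, 42/199)
obs 9: x=-3/2 → posterior Normal(539/669, 42/223)
obs 10: x=-3 → posterior Normal(17/39, 42/247)
obs 11: x=3/4 → posterior Normal(377/813, 42/271)
obs 12: x=5/4 → posterior Normal(467/885, 42/295)

k = 10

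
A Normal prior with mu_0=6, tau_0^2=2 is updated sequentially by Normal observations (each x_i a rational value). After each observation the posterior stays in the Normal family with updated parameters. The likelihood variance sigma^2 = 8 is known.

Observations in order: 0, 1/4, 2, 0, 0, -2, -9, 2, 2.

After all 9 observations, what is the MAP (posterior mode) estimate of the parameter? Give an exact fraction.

77/52

obs 1: x=0 → posterior Normal(24/5, 8/5)
obs 2: x=1/4 → posterior Normal(97/24, 4/3)
obs 3: x=2 → posterior Normal(15/4, 8/7)
obs 4: x=0 → posterior Normal(105/32, 1)
obs 5: x=0 → posterior Normal(35/12, 8/9)
obs 6: x=-2 → posterior Normal(97/40, 4/5)
obs 7: x=-9 → posterior Normal(61/44, 8/11)
obs 8: x=2 → posterior Normal(23/16, 2/3)
obs 9: x=2 → posterior Normal(77/52, 8/13)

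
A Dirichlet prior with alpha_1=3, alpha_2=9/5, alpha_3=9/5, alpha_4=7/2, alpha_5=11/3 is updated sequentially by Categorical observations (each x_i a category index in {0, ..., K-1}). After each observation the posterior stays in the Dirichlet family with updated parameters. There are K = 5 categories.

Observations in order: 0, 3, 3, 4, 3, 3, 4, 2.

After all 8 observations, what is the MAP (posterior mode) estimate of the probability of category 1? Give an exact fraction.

obs 1: x=0 → posterior Dirichlet(4, 9/5, 9/5, 7/2, 11/3)
obs 2: x=3 → posterior Dirichlet(4, 9/5, 9/5, 9/2, 11/3)
obs 3: x=3 → posterior Dirichlet(4, 9/5, 9/5, 11/2, 11/3)
obs 4: x=4 → posterior Dirichlet(4, 9/5, 9/5, 11/2, 14/3)
obs 5: x=3 → posterior Dirichlet(4, 9/5, 9/5, 13/2, 14/3)
obs 6: x=3 → posterior Dirichlet(4, 9/5, 9/5, 15/2, 14/3)
obs 7: x=4 → posterior Dirichlet(4, 9/5, 9/5, 15/2, 17/3)
obs 8: x=2 → posterior Dirichlet(4, 9/5, 14/5, 15/2, 17/3)

24/503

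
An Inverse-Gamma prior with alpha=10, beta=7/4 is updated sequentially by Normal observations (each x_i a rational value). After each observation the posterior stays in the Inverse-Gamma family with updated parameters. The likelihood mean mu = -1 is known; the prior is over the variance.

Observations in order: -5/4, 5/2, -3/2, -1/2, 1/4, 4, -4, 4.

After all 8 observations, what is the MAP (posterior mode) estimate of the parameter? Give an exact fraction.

41/16

obs 1: x=-5/4 → posterior Inverse-Gamma(21/2, 57/32)
obs 2: x=5/2 → posterior Inverse-Gamma(11, 253/32)
obs 3: x=-3/2 → posterior Inverse-Gamma(23/2, 257/32)
obs 4: x=-1/2 → posterior Inverse-Gamma(12, 261/32)
obs 5: x=1/4 → posterior Inverse-Gamma(25/2, 143/16)
obs 6: x=4 → posterior Inverse-Gamma(13, 343/16)
obs 7: x=-4 → posterior Inverse-Gamma(27/2, 415/16)
obs 8: x=4 → posterior Inverse-Gamma(14, 615/16)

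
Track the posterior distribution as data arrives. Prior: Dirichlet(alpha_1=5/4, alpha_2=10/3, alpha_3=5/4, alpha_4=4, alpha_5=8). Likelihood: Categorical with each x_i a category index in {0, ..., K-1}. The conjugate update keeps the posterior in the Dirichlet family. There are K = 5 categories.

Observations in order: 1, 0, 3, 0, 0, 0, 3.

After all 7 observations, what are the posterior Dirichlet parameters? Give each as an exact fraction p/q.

alpha_1=21/4, alpha_2=13/3, alpha_3=5/4, alpha_4=6, alpha_5=8

obs 1: x=1 → posterior Dirichlet(5/4, 13/3, 5/4, 4, 8)
obs 2: x=0 → posterior Dirichlet(9/4, 13/3, 5/4, 4, 8)
obs 3: x=3 → posterior Dirichlet(9/4, 13/3, 5/4, 5, 8)
obs 4: x=0 → posterior Dirichlet(13/4, 13/3, 5/4, 5, 8)
obs 5: x=0 → posterior Dirichlet(17/4, 13/3, 5/4, 5, 8)
obs 6: x=0 → posterior Dirichlet(21/4, 13/3, 5/4, 5, 8)
obs 7: x=3 → posterior Dirichlet(21/4, 13/3, 5/4, 6, 8)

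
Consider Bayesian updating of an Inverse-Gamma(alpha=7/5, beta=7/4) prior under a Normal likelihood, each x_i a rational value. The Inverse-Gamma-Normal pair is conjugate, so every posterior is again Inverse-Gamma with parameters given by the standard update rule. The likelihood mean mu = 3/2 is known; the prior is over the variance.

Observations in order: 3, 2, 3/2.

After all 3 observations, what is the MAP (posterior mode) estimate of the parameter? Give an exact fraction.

obs 1: x=3 → posterior Inverse-Gamma(19/10, 23/8)
obs 2: x=2 → posterior Inverse-Gamma(12/5, 3)
obs 3: x=3/2 → posterior Inverse-Gamma(29/10, 3)

10/13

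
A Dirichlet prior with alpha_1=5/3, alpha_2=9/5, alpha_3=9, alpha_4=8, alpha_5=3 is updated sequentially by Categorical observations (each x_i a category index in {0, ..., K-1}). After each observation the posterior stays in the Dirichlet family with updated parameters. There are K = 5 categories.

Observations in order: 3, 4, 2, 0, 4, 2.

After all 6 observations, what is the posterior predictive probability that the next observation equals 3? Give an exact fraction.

obs 1: x=3 → posterior Dirichlet(5/3, 9/5, 9, 9, 3)
obs 2: x=4 → posterior Dirichlet(5/3, 9/5, 9, 9, 4)
obs 3: x=2 → posterior Dirichlet(5/3, 9/5, 10, 9, 4)
obs 4: x=0 → posterior Dirichlet(8/3, 9/5, 10, 9, 4)
obs 5: x=4 → posterior Dirichlet(8/3, 9/5, 10, 9, 5)
obs 6: x=2 → posterior Dirichlet(8/3, 9/5, 11, 9, 5)

135/442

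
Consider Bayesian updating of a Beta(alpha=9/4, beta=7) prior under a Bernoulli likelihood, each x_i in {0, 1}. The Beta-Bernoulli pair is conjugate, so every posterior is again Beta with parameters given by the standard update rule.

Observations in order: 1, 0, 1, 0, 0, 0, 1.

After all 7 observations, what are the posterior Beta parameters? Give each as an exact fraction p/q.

alpha=21/4, beta=11

obs 1: x=1 → posterior Beta(13/4, 7)
obs 2: x=0 → posterior Beta(13/4, 8)
obs 3: x=1 → posterior Beta(17/4, 8)
obs 4: x=0 → posterior Beta(17/4, 9)
obs 5: x=0 → posterior Beta(17/4, 10)
obs 6: x=0 → posterior Beta(17/4, 11)
obs 7: x=1 → posterior Beta(21/4, 11)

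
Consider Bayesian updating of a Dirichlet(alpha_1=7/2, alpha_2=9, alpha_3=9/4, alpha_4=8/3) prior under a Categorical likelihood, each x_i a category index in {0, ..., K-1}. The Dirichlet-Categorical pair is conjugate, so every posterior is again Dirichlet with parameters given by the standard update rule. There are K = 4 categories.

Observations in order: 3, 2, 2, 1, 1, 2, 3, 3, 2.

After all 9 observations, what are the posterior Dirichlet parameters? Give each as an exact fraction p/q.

obs 1: x=3 → posterior Dirichlet(7/2, 9, 9/4, 11/3)
obs 2: x=2 → posterior Dirichlet(7/2, 9, 13/4, 11/3)
obs 3: x=2 → posterior Dirichlet(7/2, 9, 17/4, 11/3)
obs 4: x=1 → posterior Dirichlet(7/2, 10, 17/4, 11/3)
obs 5: x=1 → posterior Dirichlet(7/2, 11, 17/4, 11/3)
obs 6: x=2 → posterior Dirichlet(7/2, 11, 21/4, 11/3)
obs 7: x=3 → posterior Dirichlet(7/2, 11, 21/4, 14/3)
obs 8: x=3 → posterior Dirichlet(7/2, 11, 21/4, 17/3)
obs 9: x=2 → posterior Dirichlet(7/2, 11, 25/4, 17/3)

alpha_1=7/2, alpha_2=11, alpha_3=25/4, alpha_4=17/3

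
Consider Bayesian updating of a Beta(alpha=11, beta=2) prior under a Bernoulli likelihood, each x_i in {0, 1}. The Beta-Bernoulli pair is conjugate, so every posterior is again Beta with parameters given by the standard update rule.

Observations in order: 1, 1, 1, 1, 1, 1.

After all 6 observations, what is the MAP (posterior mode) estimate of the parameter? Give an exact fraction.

obs 1: x=1 → posterior Beta(12, 2)
obs 2: x=1 → posterior Beta(13, 2)
obs 3: x=1 → posterior Beta(14, 2)
obs 4: x=1 → posterior Beta(15, 2)
obs 5: x=1 → posterior Beta(16, 2)
obs 6: x=1 → posterior Beta(17, 2)

16/17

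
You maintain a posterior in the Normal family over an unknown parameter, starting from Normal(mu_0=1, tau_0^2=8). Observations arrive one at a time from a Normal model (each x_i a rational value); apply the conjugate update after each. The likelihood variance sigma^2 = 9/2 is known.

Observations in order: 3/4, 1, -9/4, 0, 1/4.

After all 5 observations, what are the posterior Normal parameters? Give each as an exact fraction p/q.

obs 1: x=3/4 → posterior Normal(21/25, 72/25)
obs 2: x=1 → posterior Normal(37/41, 72/41)
obs 3: x=-9/4 → posterior Normal(1/57, 24/19)
obs 4: x=0 → posterior Normal(1/73, 72/73)
obs 5: x=1/4 → posterior Normal(5/89, 72/89)

mu_0=5/89, tau_0^2=72/89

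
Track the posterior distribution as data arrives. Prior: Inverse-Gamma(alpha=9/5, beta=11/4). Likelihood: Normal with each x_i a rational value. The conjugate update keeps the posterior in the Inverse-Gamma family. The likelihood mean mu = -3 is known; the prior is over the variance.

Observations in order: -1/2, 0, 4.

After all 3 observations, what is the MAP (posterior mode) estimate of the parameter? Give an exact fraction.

1395/172

obs 1: x=-1/2 → posterior Inverse-Gamma(23/10, 47/8)
obs 2: x=0 → posterior Inverse-Gamma(14/5, 83/8)
obs 3: x=4 → posterior Inverse-Gamma(33/10, 279/8)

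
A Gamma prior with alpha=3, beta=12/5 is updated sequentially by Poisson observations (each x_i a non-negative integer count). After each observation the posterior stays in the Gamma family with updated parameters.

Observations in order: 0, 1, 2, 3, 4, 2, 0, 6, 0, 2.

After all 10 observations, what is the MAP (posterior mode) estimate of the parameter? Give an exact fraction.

55/31

obs 1: x=0 → posterior Gamma(3, 17/5)
obs 2: x=1 → posterior Gamma(4, 22/5)
obs 3: x=2 → posterior Gamma(6, 27/5)
obs 4: x=3 → posterior Gamma(9, 32/5)
obs 5: x=4 → posterior Gamma(13, 37/5)
obs 6: x=2 → posterior Gamma(15, 42/5)
obs 7: x=0 → posterior Gamma(15, 47/5)
obs 8: x=6 → posterior Gamma(21, 52/5)
obs 9: x=0 → posterior Gamma(21, 57/5)
obs 10: x=2 → posterior Gamma(23, 62/5)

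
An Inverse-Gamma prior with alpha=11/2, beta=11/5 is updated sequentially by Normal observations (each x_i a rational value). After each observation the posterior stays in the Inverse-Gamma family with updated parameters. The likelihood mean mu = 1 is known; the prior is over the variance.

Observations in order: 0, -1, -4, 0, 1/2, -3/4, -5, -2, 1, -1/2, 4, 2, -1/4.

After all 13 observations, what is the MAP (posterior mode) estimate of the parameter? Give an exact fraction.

3901/1040

obs 1: x=0 → posterior Inverse-Gamma(6, 27/10)
obs 2: x=-1 → posterior Inverse-Gamma(13/2, 47/10)
obs 3: x=-4 → posterior Inverse-Gamma(7, 86/5)
obs 4: x=0 → posterior Inverse-Gamma(15/2, 177/10)
obs 5: x=1/2 → posterior Inverse-Gamma(8, 713/40)
obs 6: x=-3/4 → posterior Inverse-Gamma(17/2, 3097/160)
obs 7: x=-5 → posterior Inverse-Gamma(9, 5977/160)
obs 8: x=-2 → posterior Inverse-Gamma(19/2, 6697/160)
obs 9: x=1 → posterior Inverse-Gamma(10, 6697/160)
obs 10: x=-1/2 → posterior Inverse-Gamma(21/2, 6877/160)
obs 11: x=4 → posterior Inverse-Gamma(11, 7597/160)
obs 12: x=2 → posterior Inverse-Gamma(23/2, 7677/160)
obs 13: x=-1/4 → posterior Inverse-Gamma(12, 3901/80)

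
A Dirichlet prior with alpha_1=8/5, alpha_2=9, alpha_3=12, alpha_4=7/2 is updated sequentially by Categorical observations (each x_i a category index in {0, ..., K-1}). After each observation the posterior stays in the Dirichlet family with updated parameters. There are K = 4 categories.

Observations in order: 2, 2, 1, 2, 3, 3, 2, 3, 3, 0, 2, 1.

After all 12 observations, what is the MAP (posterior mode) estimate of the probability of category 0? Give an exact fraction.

obs 1: x=2 → posterior Dirichlet(8/5, 9, 13, 7/2)
obs 2: x=2 → posterior Dirichlet(8/5, 9, 14, 7/2)
obs 3: x=1 → posterior Dirichlet(8/5, 10, 14, 7/2)
obs 4: x=2 → posterior Dirichlet(8/5, 10, 15, 7/2)
obs 5: x=3 → posterior Dirichlet(8/5, 10, 15, 9/2)
obs 6: x=3 → posterior Dirichlet(8/5, 10, 15, 11/2)
obs 7: x=2 → posterior Dirichlet(8/5, 10, 16, 11/2)
obs 8: x=3 → posterior Dirichlet(8/5, 10, 16, 13/2)
obs 9: x=3 → posterior Dirichlet(8/5, 10, 16, 15/2)
obs 10: x=0 → posterior Dirichlet(13/5, 10, 16, 15/2)
obs 11: x=2 → posterior Dirichlet(13/5, 10, 17, 15/2)
obs 12: x=1 → posterior Dirichlet(13/5, 11, 17, 15/2)

16/341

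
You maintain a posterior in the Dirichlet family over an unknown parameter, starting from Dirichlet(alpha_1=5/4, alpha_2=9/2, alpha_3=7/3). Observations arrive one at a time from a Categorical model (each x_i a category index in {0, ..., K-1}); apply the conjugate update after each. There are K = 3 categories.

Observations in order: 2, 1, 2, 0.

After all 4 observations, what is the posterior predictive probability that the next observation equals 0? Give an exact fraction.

27/145

obs 1: x=2 → posterior Dirichlet(5/4, 9/2, 10/3)
obs 2: x=1 → posterior Dirichlet(5/4, 11/2, 10/3)
obs 3: x=2 → posterior Dirichlet(5/4, 11/2, 13/3)
obs 4: x=0 → posterior Dirichlet(9/4, 11/2, 13/3)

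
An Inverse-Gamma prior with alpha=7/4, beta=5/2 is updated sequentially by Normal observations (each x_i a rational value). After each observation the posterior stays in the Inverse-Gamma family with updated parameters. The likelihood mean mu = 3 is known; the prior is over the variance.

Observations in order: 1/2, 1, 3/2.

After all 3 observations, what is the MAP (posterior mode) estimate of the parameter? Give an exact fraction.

obs 1: x=1/2 → posterior Inverse-Gamma(9/4, 45/8)
obs 2: x=1 → posterior Inverse-Gamma(11/4, 61/8)
obs 3: x=3/2 → posterior Inverse-Gamma(13/4, 35/4)

35/17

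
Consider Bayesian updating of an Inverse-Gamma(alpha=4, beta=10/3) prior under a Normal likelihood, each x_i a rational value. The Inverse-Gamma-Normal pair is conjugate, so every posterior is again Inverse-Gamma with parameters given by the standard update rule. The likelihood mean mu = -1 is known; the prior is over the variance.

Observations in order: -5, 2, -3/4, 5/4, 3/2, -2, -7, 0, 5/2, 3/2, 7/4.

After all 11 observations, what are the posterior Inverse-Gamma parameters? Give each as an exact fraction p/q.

alpha=19/2, beta=5141/96

obs 1: x=-5 → posterior Inverse-Gamma(9/2, 34/3)
obs 2: x=2 → posterior Inverse-Gamma(5, 95/6)
obs 3: x=-3/4 → posterior Inverse-Gamma(11/2, 1523/96)
obs 4: x=5/4 → posterior Inverse-Gamma(6, 883/48)
obs 5: x=3/2 → posterior Inverse-Gamma(13/2, 1033/48)
obs 6: x=-2 → posterior Inverse-Gamma(7, 1057/48)
obs 7: x=-7 → posterior Inverse-Gamma(15/2, 1921/48)
obs 8: x=0 → posterior Inverse-Gamma(8, 1945/48)
obs 9: x=5/2 → posterior Inverse-Gamma(17/2, 2239/48)
obs 10: x=3/2 → posterior Inverse-Gamma(9, 2389/48)
obs 11: x=7/4 → posterior Inverse-Gamma(19/2, 5141/96)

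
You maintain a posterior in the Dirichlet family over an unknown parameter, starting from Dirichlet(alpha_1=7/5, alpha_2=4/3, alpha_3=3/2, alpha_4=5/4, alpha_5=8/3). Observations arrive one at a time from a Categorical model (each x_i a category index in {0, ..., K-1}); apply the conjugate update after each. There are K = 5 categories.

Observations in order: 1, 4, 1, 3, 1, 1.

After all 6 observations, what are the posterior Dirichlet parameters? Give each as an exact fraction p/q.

obs 1: x=1 → posterior Dirichlet(7/5, 7/3, 3/2, 5/4, 8/3)
obs 2: x=4 → posterior Dirichlet(7/5, 7/3, 3/2, 5/4, 11/3)
obs 3: x=1 → posterior Dirichlet(7/5, 10/3, 3/2, 5/4, 11/3)
obs 4: x=3 → posterior Dirichlet(7/5, 10/3, 3/2, 9/4, 11/3)
obs 5: x=1 → posterior Dirichlet(7/5, 13/3, 3/2, 9/4, 11/3)
obs 6: x=1 → posterior Dirichlet(7/5, 16/3, 3/2, 9/4, 11/3)

alpha_1=7/5, alpha_2=16/3, alpha_3=3/2, alpha_4=9/4, alpha_5=11/3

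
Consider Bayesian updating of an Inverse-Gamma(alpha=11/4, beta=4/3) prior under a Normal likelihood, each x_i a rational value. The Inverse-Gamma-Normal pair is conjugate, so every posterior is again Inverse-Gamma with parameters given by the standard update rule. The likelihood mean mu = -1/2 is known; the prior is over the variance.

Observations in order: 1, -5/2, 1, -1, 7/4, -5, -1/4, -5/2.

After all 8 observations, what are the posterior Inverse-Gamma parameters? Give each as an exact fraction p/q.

obs 1: x=1 → posterior Inverse-Gamma(13/4, 59/24)
obs 2: x=-5/2 → posterior Inverse-Gamma(15/4, 107/24)
obs 3: x=1 → posterior Inverse-Gamma(17/4, 67/12)
obs 4: x=-1 → posterior Inverse-Gamma(19/4, 137/24)
obs 5: x=7/4 → posterior Inverse-Gamma(21/4, 791/96)
obs 6: x=-5 → posterior Inverse-Gamma(23/4, 1763/96)
obs 7: x=-1/4 → posterior Inverse-Gamma(25/4, 883/48)
obs 8: x=-5/2 → posterior Inverse-Gamma(27/4, 979/48)

alpha=27/4, beta=979/48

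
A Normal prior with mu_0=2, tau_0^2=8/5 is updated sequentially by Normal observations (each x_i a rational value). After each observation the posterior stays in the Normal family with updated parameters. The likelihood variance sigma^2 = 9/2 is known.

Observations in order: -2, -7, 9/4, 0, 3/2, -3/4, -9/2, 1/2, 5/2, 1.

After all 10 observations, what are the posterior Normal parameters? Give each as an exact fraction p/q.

mu_0=-14/205, tau_0^2=72/205

obs 1: x=-2 → posterior Normal(58/61, 72/61)
obs 2: x=-7 → posterior Normal(-54/77, 72/77)
obs 3: x=9/4 → posterior Normal(-6/31, 24/31)
obs 4: x=0 → posterior Normal(-18/109, 72/109)
obs 5: x=3/2 → posterior Normal(6/125, 72/125)
obs 6: x=-3/4 → posterior Normal(-2/47, 24/47)
obs 7: x=-9/2 → posterior Normal(-78/157, 72/157)
obs 8: x=1/2 → posterior Normal(-70/173, 72/173)
obs 9: x=5/2 → posterior Normal(-10/63, 8/21)
obs 10: x=1 → posterior Normal(-14/205, 72/205)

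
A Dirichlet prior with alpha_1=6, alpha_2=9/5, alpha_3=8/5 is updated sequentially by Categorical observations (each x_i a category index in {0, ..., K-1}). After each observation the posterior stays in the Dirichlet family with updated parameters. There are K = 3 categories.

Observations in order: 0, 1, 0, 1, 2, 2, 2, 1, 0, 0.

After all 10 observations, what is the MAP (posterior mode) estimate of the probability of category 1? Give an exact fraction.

obs 1: x=0 → posterior Dirichlet(7, 9/5, 8/5)
obs 2: x=1 → posterior Dirichlet(7, 14/5, 8/5)
obs 3: x=0 → posterior Dirichlet(8, 14/5, 8/5)
obs 4: x=1 → posterior Dirichlet(8, 19/5, 8/5)
obs 5: x=2 → posterior Dirichlet(8, 19/5, 13/5)
obs 6: x=2 → posterior Dirichlet(8, 19/5, 18/5)
obs 7: x=2 → posterior Dirichlet(8, 19/5, 23/5)
obs 8: x=1 → posterior Dirichlet(8, 24/5, 23/5)
obs 9: x=0 → posterior Dirichlet(9, 24/5, 23/5)
obs 10: x=0 → posterior Dirichlet(10, 24/5, 23/5)

19/82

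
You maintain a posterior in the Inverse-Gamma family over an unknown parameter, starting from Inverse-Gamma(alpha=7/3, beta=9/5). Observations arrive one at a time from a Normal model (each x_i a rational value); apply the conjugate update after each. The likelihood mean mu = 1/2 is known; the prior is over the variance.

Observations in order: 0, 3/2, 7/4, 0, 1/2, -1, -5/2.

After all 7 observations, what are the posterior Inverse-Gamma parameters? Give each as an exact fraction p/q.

obs 1: x=0 → posterior Inverse-Gamma(17/6, 77/40)
obs 2: x=3/2 → posterior Inverse-Gamma(10/3, 97/40)
obs 3: x=7/4 → posterior Inverse-Gamma(23/6, 513/160)
obs 4: x=0 → posterior Inverse-Gamma(13/3, 533/160)
obs 5: x=1/2 → posterior Inverse-Gamma(29/6, 533/160)
obs 6: x=-1 → posterior Inverse-Gamma(16/3, 713/160)
obs 7: x=-5/2 → posterior Inverse-Gamma(35/6, 1433/160)

alpha=35/6, beta=1433/160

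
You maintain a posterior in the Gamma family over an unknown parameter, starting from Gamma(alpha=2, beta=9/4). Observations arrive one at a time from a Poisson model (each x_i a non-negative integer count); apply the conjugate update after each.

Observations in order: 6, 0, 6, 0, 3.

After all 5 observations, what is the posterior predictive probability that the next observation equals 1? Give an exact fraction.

493486046097644971808991412/2154025884392726618070214209

obs 1: x=6 → posterior Gamma(8, 13/4)
obs 2: x=0 → posterior Gamma(8, 17/4)
obs 3: x=6 → posterior Gamma(14, 21/4)
obs 4: x=0 → posterior Gamma(14, 25/4)
obs 5: x=3 → posterior Gamma(17, 29/4)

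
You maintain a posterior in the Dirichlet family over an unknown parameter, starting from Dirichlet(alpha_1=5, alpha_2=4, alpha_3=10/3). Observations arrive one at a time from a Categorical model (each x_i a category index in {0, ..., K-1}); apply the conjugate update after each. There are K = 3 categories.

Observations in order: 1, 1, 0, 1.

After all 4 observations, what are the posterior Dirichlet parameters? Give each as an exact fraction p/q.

alpha_1=6, alpha_2=7, alpha_3=10/3

obs 1: x=1 → posterior Dirichlet(5, 5, 10/3)
obs 2: x=1 → posterior Dirichlet(5, 6, 10/3)
obs 3: x=0 → posterior Dirichlet(6, 6, 10/3)
obs 4: x=1 → posterior Dirichlet(6, 7, 10/3)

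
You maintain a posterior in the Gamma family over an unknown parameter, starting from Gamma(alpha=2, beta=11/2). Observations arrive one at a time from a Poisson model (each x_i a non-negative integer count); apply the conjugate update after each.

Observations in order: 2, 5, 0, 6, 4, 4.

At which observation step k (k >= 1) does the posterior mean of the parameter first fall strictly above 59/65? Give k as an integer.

k = 2

obs 1: x=2 → posterior Gamma(4, 13/2)
obs 2: x=5 → posterior Gamma(9, 15/2)
obs 3: x=0 → posterior Gamma(9, 17/2)
obs 4: x=6 → posterior Gamma(15, 19/2)
obs 5: x=4 → posterior Gamma(19, 21/2)
obs 6: x=4 → posterior Gamma(23, 23/2)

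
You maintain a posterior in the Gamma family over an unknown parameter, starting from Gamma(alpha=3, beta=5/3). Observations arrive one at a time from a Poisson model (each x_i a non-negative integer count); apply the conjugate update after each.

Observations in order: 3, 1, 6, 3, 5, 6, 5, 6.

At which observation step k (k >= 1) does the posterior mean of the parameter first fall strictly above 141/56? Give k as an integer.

k = 3

obs 1: x=3 → posterior Gamma(6, 8/3)
obs 2: x=1 → posterior Gamma(7, 11/3)
obs 3: x=6 → posterior Gamma(13, 14/3)
obs 4: x=3 → posterior Gamma(16, 17/3)
obs 5: x=5 → posterior Gamma(21, 20/3)
obs 6: x=6 → posterior Gamma(27, 23/3)
obs 7: x=5 → posterior Gamma(32, 26/3)
obs 8: x=6 → posterior Gamma(38, 29/3)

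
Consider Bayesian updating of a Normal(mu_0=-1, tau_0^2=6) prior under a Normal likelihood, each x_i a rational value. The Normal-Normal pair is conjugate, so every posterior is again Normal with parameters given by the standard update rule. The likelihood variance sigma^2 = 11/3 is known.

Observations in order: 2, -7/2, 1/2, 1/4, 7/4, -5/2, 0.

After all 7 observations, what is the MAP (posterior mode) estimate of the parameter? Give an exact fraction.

obs 1: x=2 → posterior Normal(25/29, 66/29)
obs 2: x=-7/2 → posterior Normal(-38/47, 66/47)
obs 3: x=1/2 → posterior Normal(-29/65, 66/65)
obs 4: x=1/4 → posterior Normal(-49/166, 66/83)
obs 5: x=7/4 → posterior Normal(7/101, 66/101)
obs 6: x=-5/2 → posterior Normal(-38/119, 66/119)
obs 7: x=0 → posterior Normal(-38/137, 66/137)

-38/137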